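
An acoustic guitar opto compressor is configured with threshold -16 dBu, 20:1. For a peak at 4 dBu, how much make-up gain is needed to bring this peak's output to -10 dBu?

5 dB

Overshoot 20 dB → 20/20 = 1 dB after compression, so the compressed level is -16 + 1 = -15 dBu.
Make-up = target − compressed = -10 − (-15) = 5 dB.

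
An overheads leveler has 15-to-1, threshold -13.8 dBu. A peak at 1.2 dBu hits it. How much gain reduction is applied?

14 dB

The signal is 15 dB above threshold.
A 15:1 ratio leaves 1 dB of that excess.
GR = overshoot in − overshoot out = 15 − 1 = 14 dB.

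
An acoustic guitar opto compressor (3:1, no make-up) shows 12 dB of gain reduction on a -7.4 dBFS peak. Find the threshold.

-25.4 dBFS

Input is 18 dB above T (since output overshoot × R = input overshoot: (-19.4 − T)·3 = -7.4 − T gives T = -25.4 dBFS).
Check: -25.4 + (-7.4 − (-25.4))/3 = -25.4 + 6 = -19.4 dBFS. ✓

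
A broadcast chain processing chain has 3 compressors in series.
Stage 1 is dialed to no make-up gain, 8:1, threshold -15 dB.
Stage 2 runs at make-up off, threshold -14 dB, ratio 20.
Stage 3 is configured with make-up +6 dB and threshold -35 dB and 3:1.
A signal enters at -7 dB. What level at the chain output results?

Stage 1: -7 dB is 8 dB over -15 dB; at 8:1 that becomes 1 dB over, giving -14 dB.
Stage 2: -14 dB ≤ -14 dB, so stage 2 doesn't engage; output -14 dB.
Stage 3: 21 dB above -35 dB, reduced 3:1 to 7 dB above → -28 dB; +6 dB make-up → -22 dB.

-22 dB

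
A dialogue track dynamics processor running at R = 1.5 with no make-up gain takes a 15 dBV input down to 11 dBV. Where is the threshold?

3 dBV

Let T be the threshold. Output overshoot = (input overshoot)/R, so 11 − T = (15 − T)/1.5.
1.5·(11 − T) = 15 − T → 0.5·T = 16.5 − 15 = 1.5.
T = 1.5/0.5 = 3 dBV.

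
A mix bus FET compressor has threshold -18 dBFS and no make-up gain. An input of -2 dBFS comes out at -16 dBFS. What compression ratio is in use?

Input overshoot = -2 − (-18) = 16 dB; output overshoot = -16 − (-18) = 2 dB.
Ratio = 16 / 2 = 8.

8:1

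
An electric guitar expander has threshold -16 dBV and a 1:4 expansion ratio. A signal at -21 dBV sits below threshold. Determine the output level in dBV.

-36 dBV

The input is 5 dB below the -16 dBV threshold.
A 1:4 expander multiplies undershoot by 4: 5 × 4 = 20 dB below threshold.
Output = -16 − 20 = -36 dBV.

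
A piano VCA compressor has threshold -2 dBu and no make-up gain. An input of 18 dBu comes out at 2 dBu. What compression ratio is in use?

Input overshoot = 18 − (-2) = 20 dB; output overshoot = 2 − (-2) = 4 dB.
Ratio = 20 / 4 = 5.

5:1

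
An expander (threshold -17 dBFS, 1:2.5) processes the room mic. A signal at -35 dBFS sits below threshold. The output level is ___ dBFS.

Below threshold, a 1:2.5 expander applies gain = (2.5−1)×(T − x) of attenuation.
(2.5−1) × 18 = 27 dB, so output = -35 − 27 = -62 dBFS.

-62 dBFS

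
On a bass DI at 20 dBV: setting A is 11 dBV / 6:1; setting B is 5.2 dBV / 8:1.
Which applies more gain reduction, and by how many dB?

B, by 5.45 dB

A: overshoot 9 dB → output overshoot 1.5 dB → GR 7.5 dB.
B: overshoot 14.8 dB → output overshoot 1.85 dB → GR 12.95 dB.
B applies 5.45 dB more gain reduction.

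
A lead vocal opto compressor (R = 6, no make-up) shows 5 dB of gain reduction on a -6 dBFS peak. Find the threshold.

Let T be the threshold. Output overshoot = (input overshoot)/R, so -11 − T = (-6 − T)/6.
6·(-11 − T) = -6 − T → 5·T = -66 − (-6) = -60.
T = -60/5 = -12 dBFS.

-12 dBFS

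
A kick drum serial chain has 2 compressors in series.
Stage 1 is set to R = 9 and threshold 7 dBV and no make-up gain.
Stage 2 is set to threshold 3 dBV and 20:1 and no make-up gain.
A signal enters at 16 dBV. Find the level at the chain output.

Stage 1: overshoot 9 dB → 9/9 = 1 dB → 8 dBV.
Stage 2: overshoot 5 dB → 5/20 = 0.25 dB → 3.25 dBV.

3.25 dBV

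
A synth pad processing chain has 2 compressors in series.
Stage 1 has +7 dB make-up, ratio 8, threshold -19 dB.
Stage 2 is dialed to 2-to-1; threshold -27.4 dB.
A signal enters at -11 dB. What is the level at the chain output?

Stage 1: -11 dB is 8 dB over -19 dB; at 8:1 that becomes 1 dB over, giving -18 dB; +7 dB make-up → -11 dB.
Stage 2: overshoot 16.4 dB → 16.4/2 = 8.2 dB → -19.2 dB.

-19.2 dB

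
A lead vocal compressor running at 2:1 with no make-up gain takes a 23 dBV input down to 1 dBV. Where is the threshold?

Input is 44 dB above T (since output overshoot × R = input overshoot: (1 − T)·2 = 23 − T gives T = -21 dBV).
Check: -21 + (23 − (-21))/2 = -21 + 22 = 1 dBV. ✓

-21 dBV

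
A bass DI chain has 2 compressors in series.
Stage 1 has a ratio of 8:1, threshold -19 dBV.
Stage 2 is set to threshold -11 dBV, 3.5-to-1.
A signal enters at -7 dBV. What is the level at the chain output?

Stage 1: 12 dB above -19 dBV, reduced 8:1 to 1.5 dB above → -17.5 dBV.
Stage 2: -17.5 dBV is at or below the -11 dBV threshold — no compression; output -17.5 dBV.

-17.5 dBV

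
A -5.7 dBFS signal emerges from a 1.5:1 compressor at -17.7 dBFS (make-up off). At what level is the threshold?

-41.7 dBFS

Let T be the threshold. Output overshoot = (input overshoot)/R, so -17.7 − T = (-5.7 − T)/1.5.
1.5·(-17.7 − T) = -5.7 − T → 0.5·T = -26.55 − (-5.7) = -20.85.
T = -20.85/0.5 = -41.7 dBFS.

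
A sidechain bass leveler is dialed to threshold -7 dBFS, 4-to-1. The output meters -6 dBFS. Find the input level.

Post-compression overshoot = -6 − (-7) = 1 dB.
Input overshoot = R × output overshoot = 4 dB → input = -7 + 4 = -3 dBFS.

-3 dBFS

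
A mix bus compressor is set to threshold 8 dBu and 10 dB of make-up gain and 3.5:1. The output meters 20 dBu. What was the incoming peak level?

Remove make-up: 20 − 10 = 10 dBu.
That's 2 dB above the 8 dBu threshold.
Before 3.5:1 compression the overshoot was 2 × 3.5 = 7 dB, so input = 8 + 7 = 15 dBu.

15 dBu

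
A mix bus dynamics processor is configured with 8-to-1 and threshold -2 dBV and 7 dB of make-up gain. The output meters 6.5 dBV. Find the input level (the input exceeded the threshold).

10 dBV

Remove make-up: 6.5 − 7 = -0.5 dBV.
That's 1.5 dB above the -2 dBV threshold.
Before 8:1 compression the overshoot was 1.5 × 8 = 12 dB, so input = -2 + 12 = 10 dBV.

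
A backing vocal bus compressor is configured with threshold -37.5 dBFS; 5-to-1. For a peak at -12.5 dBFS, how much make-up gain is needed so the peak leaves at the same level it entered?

Overshoot 25 dB → 25/5 = 5 dB after compression, so the compressed level is -37.5 + 5 = -32.5 dBFS.
Make-up = target − compressed = -12.5 − (-32.5) = 20 dB.

20 dB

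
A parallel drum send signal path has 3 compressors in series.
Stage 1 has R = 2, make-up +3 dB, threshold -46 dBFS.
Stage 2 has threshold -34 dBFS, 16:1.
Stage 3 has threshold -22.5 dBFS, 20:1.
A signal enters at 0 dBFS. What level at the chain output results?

Stage 1: 0 dBFS is 46 dB over -46 dBFS; at 2:1 that becomes 23 dB over, giving -23 dBFS; +3 dB make-up → -20 dBFS.
Stage 2: overshoot 14 dB → 14/16 = 0.875 dB → -33.125 dBFS.
Stage 3: -33.125 dBFS is at or below the -22.5 dBFS threshold — no compression; output -33.125 dBFS.

-33.125 dBFS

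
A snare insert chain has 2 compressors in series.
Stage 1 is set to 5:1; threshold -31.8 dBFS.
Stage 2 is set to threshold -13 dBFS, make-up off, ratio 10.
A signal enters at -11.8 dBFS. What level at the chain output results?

Stage 1: overshoot 20 dB → 20/5 = 4 dB → -27.8 dBFS.
Stage 2: -27.8 dBFS ≤ -13 dBFS, so stage 2 doesn't engage; output -27.8 dBFS.

-27.8 dBFS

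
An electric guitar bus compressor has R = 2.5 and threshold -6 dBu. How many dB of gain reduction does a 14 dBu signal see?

Overshoot = 14 − (-6) = 20 dB.
At 2.5:1, output sits 20/2.5 = 8 dB above threshold.
So the signal is attenuated by 20 − 8 = 12 dB.

12 dB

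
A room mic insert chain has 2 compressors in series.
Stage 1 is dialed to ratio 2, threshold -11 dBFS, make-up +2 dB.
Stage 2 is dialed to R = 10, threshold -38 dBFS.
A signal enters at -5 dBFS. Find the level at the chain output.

Stage 1: -5 dBFS is 6 dB over -11 dBFS; at 2:1 that becomes 3 dB over, giving -8 dBFS; +2 dB make-up → -6 dBFS.
Stage 2: 32 dB above -38 dBFS, reduced 10:1 to 3.2 dB above → -34.8 dBFS.

-34.8 dBFS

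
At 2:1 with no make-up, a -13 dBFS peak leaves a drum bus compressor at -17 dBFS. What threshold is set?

-21 dBFS

Let T be the threshold. Output overshoot = (input overshoot)/R, so -17 − T = (-13 − T)/2.
2·(-17 − T) = -13 − T → 1·T = -34 − (-13) = -21.
T = -21/1 = -21 dBFS.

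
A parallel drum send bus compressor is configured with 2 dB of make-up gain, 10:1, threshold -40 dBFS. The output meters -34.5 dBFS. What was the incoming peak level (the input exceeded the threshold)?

-5 dBFS

Before make-up, the level was -34.5 − 2 = -36.5 dBFS.
Post-compression overshoot = -36.5 − (-40) = 3.5 dB.
Undo the ratio: input overshoot = 3.5 × 10 = 35 dB, giving input = -5 dBFS.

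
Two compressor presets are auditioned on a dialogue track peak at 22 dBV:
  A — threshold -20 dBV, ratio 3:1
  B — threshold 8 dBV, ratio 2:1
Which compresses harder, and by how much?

A, by 21 dB

A: overshoot 42 dB → output overshoot 14 dB → GR 28 dB.
B: overshoot 14 dB → output overshoot 7 dB → GR 7 dB.
Difference: 21 dB in favour of A.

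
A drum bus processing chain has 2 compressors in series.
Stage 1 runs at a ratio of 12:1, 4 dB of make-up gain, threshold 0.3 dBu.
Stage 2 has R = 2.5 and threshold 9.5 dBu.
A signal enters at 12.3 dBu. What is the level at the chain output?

Stage 1: 12.3 dBu is 12 dB over 0.3 dBu; at 12:1 that becomes 1 dB over, giving 1.3 dBu; +4 dB make-up → 5.3 dBu.
Stage 2: 5.3 dBu ≤ 9.5 dBu, so stage 2 doesn't engage; output 5.3 dBu.

5.3 dBu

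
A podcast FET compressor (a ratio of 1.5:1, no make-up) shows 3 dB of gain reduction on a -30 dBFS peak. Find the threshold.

-39 dBFS

Input is 9 dB above T (since output overshoot × R = input overshoot: (-33 − T)·1.5 = -30 − T gives T = -39 dBFS).
Check: -39 + (-30 − (-39))/1.5 = -39 + 6 = -33 dBFS. ✓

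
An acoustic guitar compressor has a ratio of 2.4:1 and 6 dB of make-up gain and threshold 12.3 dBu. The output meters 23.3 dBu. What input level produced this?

Before make-up, the level was 23.3 − 6 = 17.3 dBu.
The compressed level sits 17.3 − 12.3 = 5 dB over threshold.
Before 2.4:1 compression the overshoot was 5 × 2.4 = 12 dB, so input = 12.3 + 12 = 24.3 dBu.

24.3 dBu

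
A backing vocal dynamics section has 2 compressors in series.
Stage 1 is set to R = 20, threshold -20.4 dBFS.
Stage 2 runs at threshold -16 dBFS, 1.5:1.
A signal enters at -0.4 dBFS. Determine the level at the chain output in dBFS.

Stage 1: overshoot 20 dB → 20/20 = 1 dB → -19.4 dBFS.
Stage 2: below threshold (-19.4 ≤ -16); passes unchanged; output -19.4 dBFS.

-19.4 dBFS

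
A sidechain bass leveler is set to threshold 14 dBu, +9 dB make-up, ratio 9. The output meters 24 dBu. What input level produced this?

Remove make-up: 24 − 9 = 15 dBu.
That's 1 dB above the 14 dBu threshold.
Before 9:1 compression the overshoot was 1 × 9 = 9 dB, so input = 14 + 9 = 23 dBu.

23 dBu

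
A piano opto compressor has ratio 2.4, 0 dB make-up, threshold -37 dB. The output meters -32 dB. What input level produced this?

-25 dB

The compressed level sits -32 − (-37) = 5 dB over threshold.
Input overshoot = R × output overshoot = 12 dB → input = -37 + 12 = -25 dB.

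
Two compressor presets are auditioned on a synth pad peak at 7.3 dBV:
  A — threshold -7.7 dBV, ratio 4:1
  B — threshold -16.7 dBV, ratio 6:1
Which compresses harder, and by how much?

A: overshoot 15 dB → output overshoot 3.75 dB → GR 11.25 dB.
B: overshoot 24 dB → output overshoot 4 dB → GR 20 dB.
B applies 8.75 dB more gain reduction.

B, by 8.75 dB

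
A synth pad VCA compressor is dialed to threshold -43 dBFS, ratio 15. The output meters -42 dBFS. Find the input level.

-28 dBFS

That's 1 dB above the -43 dBFS threshold.
Before 15:1 compression the overshoot was 1 × 15 = 15 dB, so input = -43 + 15 = -28 dBFS.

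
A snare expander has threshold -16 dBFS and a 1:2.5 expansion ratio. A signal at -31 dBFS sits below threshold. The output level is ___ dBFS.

Below threshold, a 1:2.5 expander applies gain = (2.5−1)×(T − x) of attenuation.
(2.5−1) × 15 = 22.5 dB, so output = -31 − 22.5 = -53.5 dBFS.

-53.5 dBFS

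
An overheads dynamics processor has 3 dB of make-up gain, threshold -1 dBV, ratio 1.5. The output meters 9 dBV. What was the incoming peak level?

9.5 dBV

Remove make-up: 9 − 3 = 6 dBV.
Post-compression overshoot = 6 − (-1) = 7 dB.
Before 1.5:1 compression the overshoot was 7 × 1.5 = 10.5 dB, so input = -1 + 10.5 = 9.5 dBV.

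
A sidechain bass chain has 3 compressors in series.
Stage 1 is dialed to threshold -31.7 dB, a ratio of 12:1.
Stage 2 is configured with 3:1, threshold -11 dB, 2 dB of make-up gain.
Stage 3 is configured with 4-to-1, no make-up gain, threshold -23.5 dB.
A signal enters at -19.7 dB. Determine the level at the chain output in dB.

-28.7 dB

Stage 1: -19.7 dB is 12 dB over -31.7 dB; at 12:1 that becomes 1 dB over, giving -30.7 dB.
Stage 2: -30.7 dB is at or below the -11 dB threshold — no compression; make-up brings it to -28.7 dB.
Stage 3: -28.7 dB ≤ -23.5 dB, so stage 3 doesn't engage; output -28.7 dB.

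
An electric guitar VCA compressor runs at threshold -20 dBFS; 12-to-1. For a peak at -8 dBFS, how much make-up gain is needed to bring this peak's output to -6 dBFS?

13 dB

The peak compresses to -20 + 12/12 = -19 dBFS.
To reach -6 dBFS requires -6 − (-19) = 13 dB of make-up.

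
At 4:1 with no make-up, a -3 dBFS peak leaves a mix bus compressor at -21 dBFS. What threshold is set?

Let T be the threshold. Output overshoot = (input overshoot)/R, so -21 − T = (-3 − T)/4.
4·(-21 − T) = -3 − T → 3·T = -84 − (-3) = -81.
T = -81/3 = -27 dBFS.

-27 dBFS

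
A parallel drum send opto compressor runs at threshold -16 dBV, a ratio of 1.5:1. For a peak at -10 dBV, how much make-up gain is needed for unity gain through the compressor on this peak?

Without make-up, output = threshold + overshoot/1.5 = -16 + 4 = -12 dBV.
Gap to target: 2 dB.

2 dB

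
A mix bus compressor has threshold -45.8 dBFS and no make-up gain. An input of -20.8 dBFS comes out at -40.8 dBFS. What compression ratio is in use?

5:1

Input overshoot = -20.8 − (-45.8) = 25 dB; output overshoot = -40.8 − (-45.8) = 5 dB.
Ratio = 25 / 5 = 5.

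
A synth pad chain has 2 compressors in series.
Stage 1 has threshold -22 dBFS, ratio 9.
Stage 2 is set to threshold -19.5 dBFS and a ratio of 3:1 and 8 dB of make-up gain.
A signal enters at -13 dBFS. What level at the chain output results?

Stage 1: overshoot 9 dB → 9/9 = 1 dB → -21 dBFS.
Stage 2: below threshold (-21 ≤ -19.5); passes unchanged; make-up brings it to -13 dBFS.

-13 dBFS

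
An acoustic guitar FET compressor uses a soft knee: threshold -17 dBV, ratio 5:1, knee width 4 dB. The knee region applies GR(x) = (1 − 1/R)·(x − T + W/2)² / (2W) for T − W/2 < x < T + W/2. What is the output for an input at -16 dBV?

x − T + W/2 = -16 − (-17) + 2 = 3.
GR = (1 − 1/5) × 3² / 8 = 0.8 × 9 / 8 = 0.9 dB.
Output = -16 − 0.9 = -16.9 dBV.

-16.9 dBV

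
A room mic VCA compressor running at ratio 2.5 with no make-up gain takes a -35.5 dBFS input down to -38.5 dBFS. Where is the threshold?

Gain reduction = -35.5 − (-38.5) = 3 dB; output overshoot = GR / (R − 1) = 3 / 1.5 = 2 dB.
Threshold = output − output overshoot = -38.5 − 2 = -40.5 dBFS.

-40.5 dBFS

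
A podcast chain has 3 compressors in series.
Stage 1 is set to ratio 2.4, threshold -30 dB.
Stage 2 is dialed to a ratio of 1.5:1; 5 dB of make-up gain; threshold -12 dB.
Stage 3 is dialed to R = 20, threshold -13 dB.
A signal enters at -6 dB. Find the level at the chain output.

Stage 1: overshoot 24 dB → 24/2.4 = 10 dB → -20 dB.
Stage 2: below threshold (-20 ≤ -12); passes unchanged; make-up brings it to -15 dB.
Stage 3: -15 dB is at or below the -13 dB threshold — no compression; output -15 dB.

-15 dB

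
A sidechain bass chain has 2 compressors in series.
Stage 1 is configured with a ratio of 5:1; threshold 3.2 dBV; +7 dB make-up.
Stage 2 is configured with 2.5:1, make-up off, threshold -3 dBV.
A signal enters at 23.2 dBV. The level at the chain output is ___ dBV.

3.88 dBV

Stage 1: 20 dB above 3.2 dBV, reduced 5:1 to 4 dB above → 7.2 dBV; +7 dB make-up → 14.2 dBV.
Stage 2: 17.2 dB above -3 dBV, reduced 2.5:1 to 6.88 dB above → 3.88 dBV.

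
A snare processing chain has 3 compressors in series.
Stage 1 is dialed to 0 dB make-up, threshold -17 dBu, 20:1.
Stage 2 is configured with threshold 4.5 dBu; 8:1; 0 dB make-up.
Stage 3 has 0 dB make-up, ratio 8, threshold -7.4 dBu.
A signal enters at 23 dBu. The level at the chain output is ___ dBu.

Stage 1: overshoot 40 dB → 40/20 = 2 dB → -15 dBu.
Stage 2: below threshold (-15 ≤ 4.5); passes unchanged; output -15 dBu.
Stage 3: -15 dBu ≤ -7.4 dBu, so stage 3 doesn't engage; output -15 dBu.

-15 dBu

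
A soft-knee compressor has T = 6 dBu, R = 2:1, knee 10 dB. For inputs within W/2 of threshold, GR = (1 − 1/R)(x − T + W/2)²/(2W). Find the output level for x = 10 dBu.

7.975 dBu

x − T + W/2 = 10 − 6 + 5 = 9.
GR = (1 − 1/2) × 9² / 20 = 0.5 × 81 / 20 = 2.025 dB.
Output = 10 − 2.025 = 7.975 dBu.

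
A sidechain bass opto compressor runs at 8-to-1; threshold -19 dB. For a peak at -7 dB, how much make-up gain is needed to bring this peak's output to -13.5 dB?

Overshoot 12 dB → 12/8 = 1.5 dB after compression, so the compressed level is -19 + 1.5 = -17.5 dB.
Make-up = target − compressed = -13.5 − (-17.5) = 4 dB.

4 dB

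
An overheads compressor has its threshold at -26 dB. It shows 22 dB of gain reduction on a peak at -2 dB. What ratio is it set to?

12:1

Input overshoot = -2 − (-26) = 24 dB.
Output overshoot = 24 − 22 = 2 dB.
Ratio = input overshoot / output overshoot = 24 / 2 = 12.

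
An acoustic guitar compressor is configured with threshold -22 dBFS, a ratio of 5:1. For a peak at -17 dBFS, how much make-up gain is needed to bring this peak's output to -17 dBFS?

Overshoot 5 dB → 5/5 = 1 dB after compression, so the compressed level is -22 + 1 = -21 dBFS.
Make-up = target − compressed = -17 − (-21) = 4 dB.

4 dB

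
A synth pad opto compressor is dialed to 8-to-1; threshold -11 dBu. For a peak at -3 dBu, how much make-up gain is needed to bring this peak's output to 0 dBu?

Overshoot 8 dB → 8/8 = 1 dB after compression, so the compressed level is -11 + 1 = -10 dBu.
Make-up = target − compressed = 0 − (-10) = 10 dB.

10 dB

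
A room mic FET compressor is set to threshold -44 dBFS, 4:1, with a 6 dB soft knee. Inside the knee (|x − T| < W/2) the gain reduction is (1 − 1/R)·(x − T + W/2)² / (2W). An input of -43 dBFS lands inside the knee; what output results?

-44 dBFS

x − T + W/2 = -43 − (-44) + 3 = 4.
GR = (1 − 1/4) × 4² / 12 = 0.75 × 16 / 12 = 1 dB.
Output = -43 − 1 = -44 dBFS.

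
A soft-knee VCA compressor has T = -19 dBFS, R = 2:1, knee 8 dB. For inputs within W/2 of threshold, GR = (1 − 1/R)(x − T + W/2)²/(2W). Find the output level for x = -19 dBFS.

x − T + W/2 = -19 − (-19) + 4 = 4.
GR = (1 − 1/2) × 4² / 16 = 0.5 × 16 / 16 = 0.5 dB.
Output = -19 − 0.5 = -19.5 dBFS.

-19.5 dBFS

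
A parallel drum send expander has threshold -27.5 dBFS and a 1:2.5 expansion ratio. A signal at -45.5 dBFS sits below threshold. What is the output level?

The input is 18 dB below the -27.5 dBFS threshold.
A 1:2.5 expander multiplies undershoot by 2.5: 18 × 2.5 = 45 dB below threshold.
Output = -27.5 − 45 = -72.5 dBFS.

-72.5 dBFS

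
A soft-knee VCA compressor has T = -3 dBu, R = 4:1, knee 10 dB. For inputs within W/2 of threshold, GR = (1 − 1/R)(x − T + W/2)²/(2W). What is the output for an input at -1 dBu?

-2.8375 dBu

x − T + W/2 = -1 − (-3) + 5 = 7.
GR = (1 − 1/4) × 7² / 20 = 0.75 × 49 / 20 = 1.8375 dB.
Output = -1 − 1.8375 = -2.8375 dBu.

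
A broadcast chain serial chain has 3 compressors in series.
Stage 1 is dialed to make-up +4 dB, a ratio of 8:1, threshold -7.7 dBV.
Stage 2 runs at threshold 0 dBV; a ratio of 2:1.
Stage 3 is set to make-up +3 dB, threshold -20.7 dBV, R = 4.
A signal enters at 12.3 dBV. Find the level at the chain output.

Stage 1: 12.3 dBV is 20 dB over -7.7 dBV; at 8:1 that becomes 2.5 dB over, giving -5.2 dBV; +4 dB make-up → -1.2 dBV.
Stage 2: -1.2 dBV is at or below the 0 dBV threshold — no compression; output -1.2 dBV.
Stage 3: -1.2 dBV is 19.5 dB over -20.7 dBV; at 4:1 that becomes 4.875 dB over, giving -15.825 dBV; +3 dB make-up → -12.825 dBV.

-12.825 dBV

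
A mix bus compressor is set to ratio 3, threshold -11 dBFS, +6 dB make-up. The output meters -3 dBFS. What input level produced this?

-5 dBFS

Stripping the +6 dB make-up gives -9 dBFS at the gain stage.
Post-compression overshoot = -9 − (-11) = 2 dB.
Before 3:1 compression the overshoot was 2 × 3 = 6 dB, so input = -11 + 6 = -5 dBFS.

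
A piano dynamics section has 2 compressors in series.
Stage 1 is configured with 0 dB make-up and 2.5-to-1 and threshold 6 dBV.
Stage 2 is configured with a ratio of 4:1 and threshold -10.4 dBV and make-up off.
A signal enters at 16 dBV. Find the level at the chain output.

Stage 1: overshoot 10 dB → 10/2.5 = 4 dB → 10 dBV.
Stage 2: overshoot 20.4 dB → 20.4/4 = 5.1 dB → -5.3 dBV.

-5.3 dBV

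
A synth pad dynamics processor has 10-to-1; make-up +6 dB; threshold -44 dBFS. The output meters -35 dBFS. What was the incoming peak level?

-14 dBFS

Remove make-up: -35 − 6 = -41 dBFS.
That's 3 dB above the -44 dBFS threshold.
Input overshoot = R × output overshoot = 30 dB → input = -44 + 30 = -14 dBFS.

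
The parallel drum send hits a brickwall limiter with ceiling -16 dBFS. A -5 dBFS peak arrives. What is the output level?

The limiter clamps the peak to its -16 dBFS ceiling.

-16 dBFS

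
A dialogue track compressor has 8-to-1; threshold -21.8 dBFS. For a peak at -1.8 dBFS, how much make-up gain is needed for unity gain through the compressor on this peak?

17.5 dB

Without make-up, output = threshold + overshoot/8 = -21.8 + 2.5 = -19.3 dBFS.
Gap to target: 17.5 dB.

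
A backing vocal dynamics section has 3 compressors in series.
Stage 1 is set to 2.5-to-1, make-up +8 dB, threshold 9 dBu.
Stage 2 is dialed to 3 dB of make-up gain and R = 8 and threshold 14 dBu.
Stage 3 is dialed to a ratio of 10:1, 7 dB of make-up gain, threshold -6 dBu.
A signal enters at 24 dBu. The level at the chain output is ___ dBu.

Stage 1: 15 dB above 9 dBu, reduced 2.5:1 to 6 dB above → 15 dBu; +8 dB make-up → 23 dBu.
Stage 2: overshoot 9 dB → 9/8 = 1.125 dB → 15.125 dBu; +3 dB make-up → 18.125 dBu.
Stage 3: 18.125 dBu is 24.125 dB over -6 dBu; at 10:1 that becomes 2.4125 dB over, giving -3.5875 dBu; +7 dB make-up → 3.4125 dBu.

3.4125 dBu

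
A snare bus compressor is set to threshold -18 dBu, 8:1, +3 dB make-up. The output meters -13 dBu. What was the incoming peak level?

-2 dBu

Remove make-up: -13 − 3 = -16 dBu.
Post-compression overshoot = -16 − (-18) = 2 dB.
Input overshoot = R × output overshoot = 16 dB → input = -18 + 16 = -2 dBu.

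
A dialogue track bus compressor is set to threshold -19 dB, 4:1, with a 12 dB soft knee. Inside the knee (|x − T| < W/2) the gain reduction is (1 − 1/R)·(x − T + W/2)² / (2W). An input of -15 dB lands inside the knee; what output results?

x − T + W/2 = -15 − (-19) + 6 = 10.
GR = (1 − 1/4) × 10² / 24 = 0.75 × 100 / 24 = 3.125 dB.
Output = -15 − 3.125 = -18.125 dB.

-18.125 dB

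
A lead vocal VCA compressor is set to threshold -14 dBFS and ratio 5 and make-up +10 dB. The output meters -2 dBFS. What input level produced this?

-4 dBFS

Remove make-up: -2 − 10 = -12 dBFS.
That's 2 dB above the -14 dBFS threshold.
Before 5:1 compression the overshoot was 2 × 5 = 10 dB, so input = -14 + 10 = -4 dBFS.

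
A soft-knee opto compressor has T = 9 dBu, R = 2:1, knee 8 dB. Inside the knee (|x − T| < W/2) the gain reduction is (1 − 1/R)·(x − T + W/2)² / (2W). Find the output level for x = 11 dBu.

x − T + W/2 = 11 − 9 + 4 = 6.
GR = (1 − 1/2) × 6² / 16 = 0.5 × 36 / 16 = 1.125 dB.
Output = 11 − 1.125 = 9.875 dBu.

9.875 dBu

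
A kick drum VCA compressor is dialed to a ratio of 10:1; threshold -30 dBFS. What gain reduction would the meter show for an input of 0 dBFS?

27 dB

Overshoot = 0 − (-30) = 30 dB.
After 10:1 compression the overshoot becomes 30/10 = 3 dB.
GR = overshoot in − overshoot out = 30 − 3 = 27 dB.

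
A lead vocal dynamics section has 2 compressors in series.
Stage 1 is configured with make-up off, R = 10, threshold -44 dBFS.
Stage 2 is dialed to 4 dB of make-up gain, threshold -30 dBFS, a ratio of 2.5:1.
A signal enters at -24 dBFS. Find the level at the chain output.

-38 dBFS

Stage 1: -24 dBFS is 20 dB over -44 dBFS; at 10:1 that becomes 2 dB over, giving -42 dBFS.
Stage 2: below threshold (-42 ≤ -30); passes unchanged; make-up brings it to -38 dBFS.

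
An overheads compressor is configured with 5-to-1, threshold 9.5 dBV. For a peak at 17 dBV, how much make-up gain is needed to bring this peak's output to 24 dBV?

Without make-up, output = threshold + overshoot/5 = 9.5 + 1.5 = 11 dBV.
Gap to target: 13 dB.

13 dB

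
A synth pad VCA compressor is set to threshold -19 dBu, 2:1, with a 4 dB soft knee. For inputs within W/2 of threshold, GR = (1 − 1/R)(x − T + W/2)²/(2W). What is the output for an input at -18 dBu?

-18.5625 dBu

x − T + W/2 = -18 − (-19) + 2 = 3.
GR = (1 − 1/2) × 3² / 8 = 0.5 × 9 / 8 = 0.5625 dB.
Output = -18 − 0.5625 = -18.5625 dBu.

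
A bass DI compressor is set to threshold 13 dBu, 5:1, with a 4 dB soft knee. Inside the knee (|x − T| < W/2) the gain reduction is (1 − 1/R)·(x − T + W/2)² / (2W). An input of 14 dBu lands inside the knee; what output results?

x − T + W/2 = 14 − 13 + 2 = 3.
GR = (1 − 1/5) × 3² / 8 = 0.8 × 9 / 8 = 0.9 dB.
Output = 14 − 0.9 = 13.1 dBu.

13.1 dBu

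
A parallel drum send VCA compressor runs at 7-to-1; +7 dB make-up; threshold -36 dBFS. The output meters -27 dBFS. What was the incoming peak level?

Stripping the +7 dB make-up gives -34 dBFS at the gain stage.
That's 2 dB above the -36 dBFS threshold.
Before 7:1 compression the overshoot was 2 × 7 = 14 dB, so input = -36 + 14 = -22 dBFS.

-22 dBFS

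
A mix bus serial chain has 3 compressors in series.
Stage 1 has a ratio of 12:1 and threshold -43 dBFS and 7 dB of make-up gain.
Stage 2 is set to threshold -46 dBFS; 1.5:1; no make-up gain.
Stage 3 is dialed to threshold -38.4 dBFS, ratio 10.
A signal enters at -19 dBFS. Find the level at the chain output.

Stage 1: overshoot 24 dB → 24/12 = 2 dB → -41 dBFS; +7 dB make-up → -34 dBFS.
Stage 2: 12 dB above -46 dBFS, reduced 1.5:1 to 8 dB above → -38 dBFS.
Stage 3: 0.4 dB above -38.4 dBFS, reduced 10:1 to 0.04 dB above → -38.36 dBFS.

-38.36 dBFS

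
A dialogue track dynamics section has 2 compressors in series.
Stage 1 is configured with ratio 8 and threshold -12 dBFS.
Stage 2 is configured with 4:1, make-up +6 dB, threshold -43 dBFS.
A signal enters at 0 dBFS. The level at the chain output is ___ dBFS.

-28.875 dBFS

Stage 1: overshoot 12 dB → 12/8 = 1.5 dB → -10.5 dBFS.
Stage 2: 32.5 dB above -43 dBFS, reduced 4:1 to 8.125 dB above → -34.875 dBFS; +6 dB make-up → -28.875 dBFS.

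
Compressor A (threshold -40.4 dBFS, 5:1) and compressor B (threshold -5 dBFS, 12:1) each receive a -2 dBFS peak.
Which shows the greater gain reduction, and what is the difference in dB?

A, by 27.97 dB

A: GR = 38.4 − 38.4/5 = 30.72 dB.
B: GR = 3 − 3/12 = 2.75 dB.
A applies 27.97 dB more gain reduction.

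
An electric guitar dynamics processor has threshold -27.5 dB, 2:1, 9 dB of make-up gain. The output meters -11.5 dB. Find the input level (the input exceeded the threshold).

-13.5 dB

Remove make-up: -11.5 − 9 = -20.5 dB.
Post-compression overshoot = -20.5 − (-27.5) = 7 dB.
Input overshoot = R × output overshoot = 14 dB → input = -27.5 + 14 = -13.5 dB.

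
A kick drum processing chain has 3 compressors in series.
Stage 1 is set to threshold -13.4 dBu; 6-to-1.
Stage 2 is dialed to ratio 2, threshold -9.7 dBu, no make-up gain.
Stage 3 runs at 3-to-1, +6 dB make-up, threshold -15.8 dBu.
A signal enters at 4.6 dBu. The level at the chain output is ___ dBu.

-8 dBu

Stage 1: 18 dB above -13.4 dBu, reduced 6:1 to 3 dB above → -10.4 dBu.
Stage 2: below threshold (-10.4 ≤ -9.7); passes unchanged; output -10.4 dBu.
Stage 3: -10.4 dBu is 5.4 dB over -15.8 dBu; at 3:1 that becomes 1.8 dB over, giving -14 dBu; +6 dB make-up → -8 dBu.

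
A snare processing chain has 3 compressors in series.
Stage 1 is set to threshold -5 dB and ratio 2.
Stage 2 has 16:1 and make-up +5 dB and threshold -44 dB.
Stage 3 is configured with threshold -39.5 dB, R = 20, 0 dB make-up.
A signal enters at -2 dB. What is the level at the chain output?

-39.348438 dB

Stage 1: -2 dB is 3 dB over -5 dB; at 2:1 that becomes 1.5 dB over, giving -3.5 dB.
Stage 2: -3.5 dB is 40.5 dB over -44 dB; at 16:1 that becomes 2.53125 dB over, giving -41.46875 dB; +5 dB make-up → -36.46875 dB.
Stage 3: -36.46875 dB is 3.03125 dB over -39.5 dB; at 20:1 that becomes 0.151562 dB over, giving -39.348438 dB.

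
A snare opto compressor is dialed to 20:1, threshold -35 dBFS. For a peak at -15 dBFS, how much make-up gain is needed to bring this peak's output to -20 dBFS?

Overshoot 20 dB → 20/20 = 1 dB after compression, so the compressed level is -35 + 1 = -34 dBFS.
Make-up = target − compressed = -20 − (-34) = 14 dB.

14 dB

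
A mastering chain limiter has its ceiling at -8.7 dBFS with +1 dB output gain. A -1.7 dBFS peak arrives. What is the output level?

At ∞:1, everything above -8.7 dBFS is held at the ceiling.
Output gain then adds 1 dB: -8.7 + 1 = -7.7 dBFS.

-7.7 dBFS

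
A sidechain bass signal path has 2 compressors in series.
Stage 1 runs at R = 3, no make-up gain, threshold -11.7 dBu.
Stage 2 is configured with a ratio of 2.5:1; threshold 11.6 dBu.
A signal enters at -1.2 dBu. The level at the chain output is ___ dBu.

Stage 1: overshoot 10.5 dB → 10.5/3 = 3.5 dB → -8.2 dBu.
Stage 2: below threshold (-8.2 ≤ 11.6); passes unchanged; output -8.2 dBu.

-8.2 dBu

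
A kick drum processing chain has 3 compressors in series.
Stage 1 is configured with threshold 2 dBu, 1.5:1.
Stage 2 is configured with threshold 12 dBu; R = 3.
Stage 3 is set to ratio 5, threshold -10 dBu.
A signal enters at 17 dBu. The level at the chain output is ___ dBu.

-5.6 dBu

Stage 1: 17 dBu is 15 dB over 2 dBu; at 1.5:1 that becomes 10 dB over, giving 12 dBu.
Stage 2: 12 dBu is at or below the 12 dBu threshold — no compression; output 12 dBu.
Stage 3: 22 dB above -10 dBu, reduced 5:1 to 4.4 dB above → -5.6 dBu.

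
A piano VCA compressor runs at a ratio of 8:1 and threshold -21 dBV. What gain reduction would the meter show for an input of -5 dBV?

Overshoot = -5 − (-21) = 16 dB.
After 8:1 compression the overshoot becomes 16/8 = 2 dB.
So the signal is attenuated by 16 − 2 = 14 dB.

14 dB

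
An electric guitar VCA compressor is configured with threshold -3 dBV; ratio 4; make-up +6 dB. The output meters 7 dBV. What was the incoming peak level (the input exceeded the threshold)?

Stripping the +6 dB make-up gives 1 dBV at the gain stage.
The compressed level sits 1 − (-3) = 4 dB over threshold.
Before 4:1 compression the overshoot was 4 × 4 = 16 dB, so input = -3 + 16 = 13 dBV.

13 dBV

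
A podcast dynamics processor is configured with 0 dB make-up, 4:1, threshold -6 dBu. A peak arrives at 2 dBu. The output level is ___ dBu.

Overshoot: 2 − (-6) = 8 dB.
4:1 compression reduces that to 8/4 = 2 dB over.
So the level is -6 + 2 = -4 dBu.

-4 dBu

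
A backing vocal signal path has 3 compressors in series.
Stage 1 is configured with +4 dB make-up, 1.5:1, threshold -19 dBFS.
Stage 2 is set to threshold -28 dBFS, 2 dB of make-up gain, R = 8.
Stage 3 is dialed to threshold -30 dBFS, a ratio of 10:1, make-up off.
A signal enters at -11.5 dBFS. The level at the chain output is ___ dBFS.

-29.375 dBFS

Stage 1: 7.5 dB above -19 dBFS, reduced 1.5:1 to 5 dB above → -14 dBFS; +4 dB make-up → -10 dBFS.
Stage 2: -10 dBFS is 18 dB over -28 dBFS; at 8:1 that becomes 2.25 dB over, giving -25.75 dBFS; +2 dB make-up → -23.75 dBFS.
Stage 3: 6.25 dB above -30 dBFS, reduced 10:1 to 0.625 dB above → -29.375 dBFS.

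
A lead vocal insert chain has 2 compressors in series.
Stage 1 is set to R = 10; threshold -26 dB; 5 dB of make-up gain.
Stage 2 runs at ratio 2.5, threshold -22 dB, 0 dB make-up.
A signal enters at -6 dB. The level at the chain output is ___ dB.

-20.8 dB

Stage 1: overshoot 20 dB → 20/10 = 2 dB → -24 dB; +5 dB make-up → -19 dB.
Stage 2: 3 dB above -22 dB, reduced 2.5:1 to 1.2 dB above → -20.8 dB.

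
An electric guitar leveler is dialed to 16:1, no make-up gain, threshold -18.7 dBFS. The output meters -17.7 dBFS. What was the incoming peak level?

That's 1 dB above the -18.7 dBFS threshold.
Undo the ratio: input overshoot = 1 × 16 = 16 dB, giving input = -2.7 dBFS.

-2.7 dBFS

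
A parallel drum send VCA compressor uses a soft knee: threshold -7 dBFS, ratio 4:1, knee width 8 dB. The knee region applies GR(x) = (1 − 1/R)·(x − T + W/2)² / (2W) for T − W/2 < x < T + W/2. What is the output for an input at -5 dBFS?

-6.6875 dBFS

x − T + W/2 = -5 − (-7) + 4 = 6.
GR = (1 − 1/4) × 6² / 16 = 0.75 × 36 / 16 = 1.6875 dB.
Output = -5 − 1.6875 = -6.6875 dBFS.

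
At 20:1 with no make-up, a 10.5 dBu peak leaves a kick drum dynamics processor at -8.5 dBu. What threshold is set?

-9.5 dBu

Input is 20 dB above T (since output overshoot × R = input overshoot: (-8.5 − T)·20 = 10.5 − T gives T = -9.5 dBu).
Check: -9.5 + (10.5 − (-9.5))/20 = -9.5 + 1 = -8.5 dBu. ✓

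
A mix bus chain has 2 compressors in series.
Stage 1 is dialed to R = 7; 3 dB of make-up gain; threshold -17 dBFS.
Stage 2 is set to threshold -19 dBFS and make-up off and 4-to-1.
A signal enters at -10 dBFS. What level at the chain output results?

Stage 1: 7 dB above -17 dBFS, reduced 7:1 to 1 dB above → -16 dBFS; +3 dB make-up → -13 dBFS.
Stage 2: 6 dB above -19 dBFS, reduced 4:1 to 1.5 dB above → -17.5 dBFS.

-17.5 dBFS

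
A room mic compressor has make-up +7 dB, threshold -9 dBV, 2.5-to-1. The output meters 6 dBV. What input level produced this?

11 dBV

Remove make-up: 6 − 7 = -1 dBV.
That's 8 dB above the -9 dBV threshold.
Undo the ratio: input overshoot = 8 × 2.5 = 20 dB, giving input = 11 dBV.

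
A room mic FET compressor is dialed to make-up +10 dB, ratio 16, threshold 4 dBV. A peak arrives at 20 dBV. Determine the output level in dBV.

20 dBV sits 16 dB over threshold.
At 16:1 the overshoot is divided by 16, leaving 1 dB above threshold.
So the level is 4 + 1 = 5 dBV; make-up adds 10 dB, giving 15 dBV.

15 dBV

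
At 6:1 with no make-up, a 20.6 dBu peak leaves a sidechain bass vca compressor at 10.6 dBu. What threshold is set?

8.6 dBu

Input is 12 dB above T (since output overshoot × R = input overshoot: (10.6 − T)·6 = 20.6 − T gives T = 8.6 dBu).
Check: 8.6 + (20.6 − 8.6)/6 = 8.6 + 2 = 10.6 dBu. ✓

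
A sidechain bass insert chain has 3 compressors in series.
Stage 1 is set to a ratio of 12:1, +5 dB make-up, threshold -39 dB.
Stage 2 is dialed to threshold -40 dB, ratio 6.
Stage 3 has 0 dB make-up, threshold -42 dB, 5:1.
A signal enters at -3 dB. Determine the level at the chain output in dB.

-41.3 dB

Stage 1: overshoot 36 dB → 36/12 = 3 dB → -36 dB; +5 dB make-up → -31 dB.
Stage 2: overshoot 9 dB → 9/6 = 1.5 dB → -38.5 dB.
Stage 3: 3.5 dB above -42 dB, reduced 5:1 to 0.7 dB above → -41.3 dB.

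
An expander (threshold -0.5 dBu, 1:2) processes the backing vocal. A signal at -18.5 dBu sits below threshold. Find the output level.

-36.5 dBu

Undershoot = (-0.5) − (-18.5) = 18 dB.
At 1:2, that expands to 36 dB under threshold.
Output = -0.5 − 36 = -36.5 dBu.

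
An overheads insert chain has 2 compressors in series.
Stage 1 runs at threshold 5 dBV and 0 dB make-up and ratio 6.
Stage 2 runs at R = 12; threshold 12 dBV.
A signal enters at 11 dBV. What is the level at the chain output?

6 dBV

Stage 1: 6 dB above 5 dBV, reduced 6:1 to 1 dB above → 6 dBV.
Stage 2: 6 dBV is at or below the 12 dBV threshold — no compression; output 6 dBV.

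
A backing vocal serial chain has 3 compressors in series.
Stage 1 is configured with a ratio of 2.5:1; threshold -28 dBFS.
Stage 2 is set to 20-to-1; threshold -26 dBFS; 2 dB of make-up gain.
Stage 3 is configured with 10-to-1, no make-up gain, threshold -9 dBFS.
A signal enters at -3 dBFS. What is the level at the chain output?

Stage 1: overshoot 25 dB → 25/2.5 = 10 dB → -18 dBFS.
Stage 2: 8 dB above -26 dBFS, reduced 20:1 to 0.4 dB above → -25.6 dBFS; +2 dB make-up → -23.6 dBFS.
Stage 3: -23.6 dBFS is at or below the -9 dBFS threshold — no compression; output -23.6 dBFS.

-23.6 dBFS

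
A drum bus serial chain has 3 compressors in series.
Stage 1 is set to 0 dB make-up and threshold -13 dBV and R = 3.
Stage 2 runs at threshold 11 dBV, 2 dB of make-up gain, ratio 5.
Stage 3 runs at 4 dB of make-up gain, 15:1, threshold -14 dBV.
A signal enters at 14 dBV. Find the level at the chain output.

Stage 1: 27 dB above -13 dBV, reduced 3:1 to 9 dB above → -4 dBV.
Stage 2: -4 dBV is at or below the 11 dBV threshold — no compression; make-up brings it to -2 dBV.
Stage 3: overshoot 12 dB → 12/15 = 0.8 dB → -13.2 dBV; +4 dB make-up → -9.2 dBV.

-9.2 dBV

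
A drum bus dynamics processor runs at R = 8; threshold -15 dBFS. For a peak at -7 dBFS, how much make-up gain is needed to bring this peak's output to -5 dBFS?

Overshoot 8 dB → 8/8 = 1 dB after compression, so the compressed level is -15 + 1 = -14 dBFS.
Make-up = target − compressed = -5 − (-14) = 9 dB.

9 dB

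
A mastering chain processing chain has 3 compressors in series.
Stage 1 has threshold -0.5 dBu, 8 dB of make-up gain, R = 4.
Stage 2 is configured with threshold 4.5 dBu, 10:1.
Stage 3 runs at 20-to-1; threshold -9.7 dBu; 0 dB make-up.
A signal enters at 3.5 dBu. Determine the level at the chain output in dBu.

Stage 1: overshoot 4 dB → 4/4 = 1 dB → 0.5 dBu; +8 dB make-up → 8.5 dBu.
Stage 2: overshoot 4 dB → 4/10 = 0.4 dB → 4.9 dBu.
Stage 3: overshoot 14.6 dB → 14.6/20 = 0.73 dB → -8.97 dBu.

-8.97 dBu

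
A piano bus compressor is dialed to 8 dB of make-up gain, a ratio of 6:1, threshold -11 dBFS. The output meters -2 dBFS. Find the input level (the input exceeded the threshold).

Remove make-up: -2 − 8 = -10 dBFS.
The compressed level sits -10 − (-11) = 1 dB over threshold.
Undo the ratio: input overshoot = 1 × 6 = 6 dB, giving input = -5 dBFS.

-5 dBFS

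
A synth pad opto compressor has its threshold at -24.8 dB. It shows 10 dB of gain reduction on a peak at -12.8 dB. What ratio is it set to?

6:1

Input overshoot = -12.8 − (-24.8) = 12 dB.
Output overshoot = 12 − 10 = 2 dB.
Ratio = input overshoot / output overshoot = 12 / 2 = 6.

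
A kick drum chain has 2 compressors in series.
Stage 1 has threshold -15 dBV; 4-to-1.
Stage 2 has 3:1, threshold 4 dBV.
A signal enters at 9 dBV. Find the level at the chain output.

-9 dBV

Stage 1: overshoot 24 dB → 24/4 = 6 dB → -9 dBV.
Stage 2: -9 dBV ≤ 4 dBV, so stage 2 doesn't engage; output -9 dBV.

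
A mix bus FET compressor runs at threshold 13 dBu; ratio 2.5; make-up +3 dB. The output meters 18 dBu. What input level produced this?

18 dBu

Remove make-up: 18 − 3 = 15 dBu.
Post-compression overshoot = 15 − 13 = 2 dB.
Input overshoot = R × output overshoot = 5 dB → input = 13 + 5 = 18 dBu.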